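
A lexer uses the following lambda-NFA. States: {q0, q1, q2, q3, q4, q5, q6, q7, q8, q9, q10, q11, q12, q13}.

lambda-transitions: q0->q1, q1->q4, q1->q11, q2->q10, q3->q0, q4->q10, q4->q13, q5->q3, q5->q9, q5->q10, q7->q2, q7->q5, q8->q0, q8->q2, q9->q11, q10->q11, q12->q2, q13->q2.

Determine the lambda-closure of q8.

{q0, q1, q2, q4, q8, q10, q11, q13}

Start with {q8}.
From q8 via lambda: add q0, q2.
From q0 via lambda: add q1.
From q2 via lambda: add q10.
From q1 via lambda: add q4, q11.
From q4 via lambda: add q13.
No new states can be added; the closed set is {q0, q1, q2, q4, q8, q10, q11, q13}.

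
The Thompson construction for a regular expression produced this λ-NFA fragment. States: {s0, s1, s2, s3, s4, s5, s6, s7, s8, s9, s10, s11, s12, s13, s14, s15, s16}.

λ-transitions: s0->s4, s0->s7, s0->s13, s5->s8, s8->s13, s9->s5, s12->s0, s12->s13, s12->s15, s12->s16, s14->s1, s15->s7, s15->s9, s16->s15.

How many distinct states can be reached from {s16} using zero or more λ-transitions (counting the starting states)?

7

Start with {s16}.
From s16 via λ: add s15.
From s15 via λ: add s7, s9.
From s9 via λ: add s5.
From s5 via λ: add s8.
From s8 via λ: add s13.
λ-closure = {s5, s7, s8, s9, s13, s15, s16}, which has 7 states.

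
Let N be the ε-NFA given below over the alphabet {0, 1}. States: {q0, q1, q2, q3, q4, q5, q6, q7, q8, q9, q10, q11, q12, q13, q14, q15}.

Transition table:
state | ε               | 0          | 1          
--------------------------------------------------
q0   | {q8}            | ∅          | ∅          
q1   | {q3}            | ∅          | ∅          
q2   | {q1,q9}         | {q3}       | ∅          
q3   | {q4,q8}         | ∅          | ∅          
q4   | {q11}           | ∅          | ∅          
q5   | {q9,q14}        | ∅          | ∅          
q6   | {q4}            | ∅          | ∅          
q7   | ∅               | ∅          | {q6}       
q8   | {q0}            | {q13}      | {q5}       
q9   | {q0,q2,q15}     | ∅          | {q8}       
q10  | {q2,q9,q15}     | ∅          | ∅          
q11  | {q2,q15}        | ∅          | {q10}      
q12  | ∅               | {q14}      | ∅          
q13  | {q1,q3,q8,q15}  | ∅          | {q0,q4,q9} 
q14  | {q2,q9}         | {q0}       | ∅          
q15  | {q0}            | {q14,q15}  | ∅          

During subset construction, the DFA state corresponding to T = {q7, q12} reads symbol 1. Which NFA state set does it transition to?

{q0, q1, q2, q3, q4, q6, q8, q9, q11, q15}

q7 on 1 → {q6}.
No 1-transition from q12.
Union after reading 1: {q6}.
Now take the ε-closure:
From q6 via ε: add q4.
From q4 via ε: add q11.
From q11 via ε: add q2, q15.
From q2 via ε: add q1, q9.
From q15 via ε: add q0.
From q0 via ε: add q8.
From q1 via ε: add q3.
No new states can be added; the closed set is {q0, q1, q2, q3, q4, q6, q8, q9, q11, q15}.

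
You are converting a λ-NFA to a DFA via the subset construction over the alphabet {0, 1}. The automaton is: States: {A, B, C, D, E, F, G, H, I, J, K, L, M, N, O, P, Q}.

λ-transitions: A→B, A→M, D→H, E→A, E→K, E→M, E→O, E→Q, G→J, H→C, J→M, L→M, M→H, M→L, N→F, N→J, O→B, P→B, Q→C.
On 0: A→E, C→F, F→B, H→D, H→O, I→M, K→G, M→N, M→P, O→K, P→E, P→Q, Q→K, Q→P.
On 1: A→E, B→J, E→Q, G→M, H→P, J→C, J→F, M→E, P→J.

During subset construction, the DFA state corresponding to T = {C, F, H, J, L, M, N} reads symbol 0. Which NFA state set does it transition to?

C on 0 → {F}.
F on 0 → {B}.
H on 0 → {D, O}.
M on 0 → {N, P}.
No 0-transition from J, L, N.
Union after reading 0: {B, D, F, N, O, P}.
Now take the λ-closure:
From D via λ: add H.
From N via λ: add J.
From H via λ: add C.
From J via λ: add M.
From M via λ: add L.
No new states can be added; the closed set is {B, C, D, F, H, J, L, M, N, O, P}.

{B, C, D, F, H, J, L, M, N, O, P}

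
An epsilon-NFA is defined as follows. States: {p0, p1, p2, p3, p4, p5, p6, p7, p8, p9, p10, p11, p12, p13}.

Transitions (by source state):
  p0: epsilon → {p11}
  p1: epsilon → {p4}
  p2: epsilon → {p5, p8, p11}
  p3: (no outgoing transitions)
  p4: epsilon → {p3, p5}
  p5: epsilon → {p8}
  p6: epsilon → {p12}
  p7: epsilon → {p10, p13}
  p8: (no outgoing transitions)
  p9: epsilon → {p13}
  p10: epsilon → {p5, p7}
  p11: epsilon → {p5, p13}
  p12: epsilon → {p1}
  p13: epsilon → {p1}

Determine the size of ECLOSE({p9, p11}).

8

Start with {p9, p11}.
From p9 via epsilon: add p13.
From p11 via epsilon: add p5.
From p5 via epsilon: add p8.
From p13 via epsilon: add p1.
From p1 via epsilon: add p4.
From p4 via epsilon: add p3.
epsilon-closure = {p1, p3, p4, p5, p8, p9, p11, p13}, which has 8 states.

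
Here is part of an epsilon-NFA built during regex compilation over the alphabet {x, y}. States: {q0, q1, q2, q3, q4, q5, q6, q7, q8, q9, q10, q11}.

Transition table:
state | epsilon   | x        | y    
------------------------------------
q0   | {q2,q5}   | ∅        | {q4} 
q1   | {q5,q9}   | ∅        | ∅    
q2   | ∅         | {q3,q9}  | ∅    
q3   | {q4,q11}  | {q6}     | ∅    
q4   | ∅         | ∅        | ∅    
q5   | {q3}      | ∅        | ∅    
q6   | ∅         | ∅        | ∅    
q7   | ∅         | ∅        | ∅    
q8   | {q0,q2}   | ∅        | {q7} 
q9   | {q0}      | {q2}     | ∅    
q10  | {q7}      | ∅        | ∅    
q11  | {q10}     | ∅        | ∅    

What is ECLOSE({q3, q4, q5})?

Start with {q3, q4, q5}.
From q3 via epsilon: add q11.
From q11 via epsilon: add q10.
From q10 via epsilon: add q7.
No new states can be added; the closed set is {q3, q4, q5, q7, q10, q11}.

{q3, q4, q5, q7, q10, q11}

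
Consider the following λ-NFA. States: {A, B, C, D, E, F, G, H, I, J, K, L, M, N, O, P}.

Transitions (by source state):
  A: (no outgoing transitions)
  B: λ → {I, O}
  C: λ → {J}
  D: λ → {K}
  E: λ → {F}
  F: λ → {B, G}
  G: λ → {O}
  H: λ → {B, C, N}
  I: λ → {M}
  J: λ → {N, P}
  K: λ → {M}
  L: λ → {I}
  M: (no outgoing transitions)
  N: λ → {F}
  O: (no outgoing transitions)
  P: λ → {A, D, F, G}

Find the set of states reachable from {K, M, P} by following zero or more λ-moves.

Start with {K, M, P}.
From P via λ: add A, D, F, G.
From F via λ: add B.
From G via λ: add O.
From B via λ: add I.
No new states can be added; the closed set is {A, B, D, F, G, I, K, M, O, P}.

{A, B, D, F, G, I, K, M, O, P}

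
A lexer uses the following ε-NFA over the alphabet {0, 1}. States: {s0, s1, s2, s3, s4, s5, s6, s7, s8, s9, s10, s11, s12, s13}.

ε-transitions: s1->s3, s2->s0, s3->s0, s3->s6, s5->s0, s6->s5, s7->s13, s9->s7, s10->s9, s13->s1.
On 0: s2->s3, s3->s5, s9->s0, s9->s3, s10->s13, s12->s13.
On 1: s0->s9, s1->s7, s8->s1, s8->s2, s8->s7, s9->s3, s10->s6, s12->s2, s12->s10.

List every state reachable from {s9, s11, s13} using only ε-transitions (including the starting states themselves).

{s0, s1, s3, s5, s6, s7, s9, s11, s13}

Start with {s9, s11, s13}.
From s9 via ε: add s7.
From s13 via ε: add s1.
From s1 via ε: add s3.
From s3 via ε: add s0, s6.
From s6 via ε: add s5.
No new states can be added; the closed set is {s0, s1, s3, s5, s6, s7, s9, s11, s13}.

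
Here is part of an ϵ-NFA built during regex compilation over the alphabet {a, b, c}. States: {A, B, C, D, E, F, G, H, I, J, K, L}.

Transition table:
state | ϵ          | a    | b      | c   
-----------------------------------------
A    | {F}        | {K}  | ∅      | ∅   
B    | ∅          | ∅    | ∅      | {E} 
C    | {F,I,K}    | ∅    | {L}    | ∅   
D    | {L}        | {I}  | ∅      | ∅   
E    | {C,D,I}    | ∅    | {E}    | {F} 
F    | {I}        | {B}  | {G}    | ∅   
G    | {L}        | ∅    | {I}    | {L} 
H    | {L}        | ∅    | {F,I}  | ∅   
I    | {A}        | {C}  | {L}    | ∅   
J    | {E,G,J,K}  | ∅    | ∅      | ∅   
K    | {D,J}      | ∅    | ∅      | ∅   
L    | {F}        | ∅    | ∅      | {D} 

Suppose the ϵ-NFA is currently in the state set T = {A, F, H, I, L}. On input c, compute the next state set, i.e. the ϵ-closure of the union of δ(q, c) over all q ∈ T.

{A, D, F, I, L}

L on c → {D}.
No c-transition from A, F, H, I.
Union after reading c: {D}.
Now take the ϵ-closure:
From D via ϵ: add L.
From L via ϵ: add F.
From F via ϵ: add I.
From I via ϵ: add A.
No new states can be added; the closed set is {A, D, F, I, L}.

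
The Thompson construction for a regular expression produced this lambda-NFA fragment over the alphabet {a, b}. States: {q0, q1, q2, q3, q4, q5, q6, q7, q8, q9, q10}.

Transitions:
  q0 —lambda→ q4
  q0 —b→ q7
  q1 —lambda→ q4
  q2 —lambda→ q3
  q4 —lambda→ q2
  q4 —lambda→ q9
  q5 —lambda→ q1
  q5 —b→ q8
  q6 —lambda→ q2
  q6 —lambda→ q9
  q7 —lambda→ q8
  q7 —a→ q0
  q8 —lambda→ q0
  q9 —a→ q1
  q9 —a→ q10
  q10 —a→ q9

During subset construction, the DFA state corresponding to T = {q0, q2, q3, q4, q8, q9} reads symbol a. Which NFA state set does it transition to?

{q1, q2, q3, q4, q9, q10}

q9 on a → {q1, q10}.
No a-transition from q0, q2, q3, q4, q8.
Union after reading a: {q1, q10}.
Now take the lambda-closure:
From q1 via lambda: add q4.
From q4 via lambda: add q2, q9.
From q2 via lambda: add q3.
No new states can be added; the closed set is {q1, q2, q3, q4, q9, q10}.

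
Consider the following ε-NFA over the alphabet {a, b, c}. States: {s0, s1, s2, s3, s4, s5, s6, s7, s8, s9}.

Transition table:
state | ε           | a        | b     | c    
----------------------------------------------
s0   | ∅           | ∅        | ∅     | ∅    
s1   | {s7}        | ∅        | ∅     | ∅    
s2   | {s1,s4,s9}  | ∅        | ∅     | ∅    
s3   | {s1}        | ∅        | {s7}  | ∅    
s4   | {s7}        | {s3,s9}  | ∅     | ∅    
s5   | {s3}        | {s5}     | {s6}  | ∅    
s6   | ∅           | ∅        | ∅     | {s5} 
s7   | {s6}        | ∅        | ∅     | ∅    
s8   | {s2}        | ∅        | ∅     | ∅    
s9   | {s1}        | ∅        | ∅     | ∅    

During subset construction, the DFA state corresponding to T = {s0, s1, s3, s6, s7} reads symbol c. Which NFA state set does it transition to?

s6 on c → {s5}.
No c-transition from s0, s1, s3, s7.
Union after reading c: {s5}.
Now take the ε-closure:
From s5 via ε: add s3.
From s3 via ε: add s1.
From s1 via ε: add s7.
From s7 via ε: add s6.
No new states can be added; the closed set is {s1, s3, s5, s6, s7}.

{s1, s3, s5, s6, s7}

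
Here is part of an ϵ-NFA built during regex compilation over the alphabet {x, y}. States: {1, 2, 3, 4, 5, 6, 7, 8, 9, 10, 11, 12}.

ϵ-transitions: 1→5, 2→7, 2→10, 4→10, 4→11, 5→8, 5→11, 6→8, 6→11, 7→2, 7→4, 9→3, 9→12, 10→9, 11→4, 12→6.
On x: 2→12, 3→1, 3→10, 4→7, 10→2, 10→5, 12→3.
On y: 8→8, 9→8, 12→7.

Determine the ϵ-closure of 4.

{3, 4, 6, 8, 9, 10, 11, 12}

Start with {4}.
From 4 via ϵ: add 10, 11.
From 10 via ϵ: add 9.
From 9 via ϵ: add 3, 12.
From 12 via ϵ: add 6.
From 6 via ϵ: add 8.
No new states can be added; the closed set is {3, 4, 6, 8, 9, 10, 11, 12}.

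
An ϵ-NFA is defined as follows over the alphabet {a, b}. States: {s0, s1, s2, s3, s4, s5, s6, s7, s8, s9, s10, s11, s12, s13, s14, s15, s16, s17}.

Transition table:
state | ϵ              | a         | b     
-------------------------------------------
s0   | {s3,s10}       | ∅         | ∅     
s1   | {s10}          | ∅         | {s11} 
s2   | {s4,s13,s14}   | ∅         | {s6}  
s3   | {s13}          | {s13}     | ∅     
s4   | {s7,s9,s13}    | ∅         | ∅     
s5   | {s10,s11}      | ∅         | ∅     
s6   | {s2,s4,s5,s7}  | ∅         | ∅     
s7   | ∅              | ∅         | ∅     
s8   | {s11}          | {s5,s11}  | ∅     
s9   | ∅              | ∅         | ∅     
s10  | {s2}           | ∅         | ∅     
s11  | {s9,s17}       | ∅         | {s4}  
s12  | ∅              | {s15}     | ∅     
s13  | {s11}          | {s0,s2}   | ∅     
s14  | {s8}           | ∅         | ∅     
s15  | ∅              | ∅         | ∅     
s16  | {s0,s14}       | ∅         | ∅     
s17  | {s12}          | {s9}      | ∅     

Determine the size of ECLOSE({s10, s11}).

11

Start with {s10, s11}.
From s10 via ϵ: add s2.
From s11 via ϵ: add s9, s17.
From s2 via ϵ: add s4, s13, s14.
From s17 via ϵ: add s12.
From s4 via ϵ: add s7.
From s14 via ϵ: add s8.
ϵ-closure = {s2, s4, s7, s8, s9, s10, s11, s12, s13, s14, s17}, which has 11 states.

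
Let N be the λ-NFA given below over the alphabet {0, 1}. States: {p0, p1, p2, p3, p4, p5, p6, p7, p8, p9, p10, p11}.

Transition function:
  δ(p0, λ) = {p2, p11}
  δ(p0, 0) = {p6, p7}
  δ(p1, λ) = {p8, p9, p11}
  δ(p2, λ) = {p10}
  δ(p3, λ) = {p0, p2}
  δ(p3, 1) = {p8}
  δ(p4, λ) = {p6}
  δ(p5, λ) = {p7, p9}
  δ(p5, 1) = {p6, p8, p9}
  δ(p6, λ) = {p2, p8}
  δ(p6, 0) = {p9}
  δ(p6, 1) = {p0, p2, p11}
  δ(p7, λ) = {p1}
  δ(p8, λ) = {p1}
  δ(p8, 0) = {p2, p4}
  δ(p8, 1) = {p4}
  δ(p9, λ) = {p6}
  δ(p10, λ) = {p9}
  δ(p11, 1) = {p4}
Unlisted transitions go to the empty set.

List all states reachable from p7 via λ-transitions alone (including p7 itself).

{p1, p2, p6, p7, p8, p9, p10, p11}

Start with {p7}.
From p7 via λ: add p1.
From p1 via λ: add p8, p9, p11.
From p9 via λ: add p6.
From p6 via λ: add p2.
From p2 via λ: add p10.
No new states can be added; the closed set is {p1, p2, p6, p7, p8, p9, p10, p11}.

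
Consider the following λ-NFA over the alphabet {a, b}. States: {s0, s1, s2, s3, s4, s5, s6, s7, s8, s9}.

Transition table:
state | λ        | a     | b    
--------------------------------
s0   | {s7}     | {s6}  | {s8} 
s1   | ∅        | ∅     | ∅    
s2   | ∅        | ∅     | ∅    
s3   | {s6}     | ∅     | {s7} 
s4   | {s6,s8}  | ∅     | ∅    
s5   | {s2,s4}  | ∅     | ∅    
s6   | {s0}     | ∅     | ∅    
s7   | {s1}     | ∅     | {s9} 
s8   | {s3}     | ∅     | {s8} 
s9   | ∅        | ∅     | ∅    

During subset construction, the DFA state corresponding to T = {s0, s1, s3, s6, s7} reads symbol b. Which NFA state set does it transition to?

s0 on b → {s8}.
s3 on b → {s7}.
s7 on b → {s9}.
No b-transition from s1, s6.
Union after reading b: {s7, s8, s9}.
Now take the λ-closure:
From s7 via λ: add s1.
From s8 via λ: add s3.
From s3 via λ: add s6.
From s6 via λ: add s0.
No new states can be added; the closed set is {s0, s1, s3, s6, s7, s8, s9}.

{s0, s1, s3, s6, s7, s8, s9}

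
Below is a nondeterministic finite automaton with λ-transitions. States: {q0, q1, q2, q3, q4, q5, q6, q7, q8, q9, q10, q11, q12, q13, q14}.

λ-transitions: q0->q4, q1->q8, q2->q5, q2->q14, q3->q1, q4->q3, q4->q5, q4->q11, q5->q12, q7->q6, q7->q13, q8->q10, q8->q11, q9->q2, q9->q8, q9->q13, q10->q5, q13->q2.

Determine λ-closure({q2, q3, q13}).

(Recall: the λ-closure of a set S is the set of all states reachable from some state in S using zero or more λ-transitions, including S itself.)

Start with {q2, q3, q13}.
From q2 via λ: add q5, q14.
From q3 via λ: add q1.
From q1 via λ: add q8.
From q5 via λ: add q12.
From q8 via λ: add q10, q11.
No new states can be added; the closed set is {q1, q2, q3, q5, q8, q10, q11, q12, q13, q14}.

{q1, q2, q3, q5, q8, q10, q11, q12, q13, q14}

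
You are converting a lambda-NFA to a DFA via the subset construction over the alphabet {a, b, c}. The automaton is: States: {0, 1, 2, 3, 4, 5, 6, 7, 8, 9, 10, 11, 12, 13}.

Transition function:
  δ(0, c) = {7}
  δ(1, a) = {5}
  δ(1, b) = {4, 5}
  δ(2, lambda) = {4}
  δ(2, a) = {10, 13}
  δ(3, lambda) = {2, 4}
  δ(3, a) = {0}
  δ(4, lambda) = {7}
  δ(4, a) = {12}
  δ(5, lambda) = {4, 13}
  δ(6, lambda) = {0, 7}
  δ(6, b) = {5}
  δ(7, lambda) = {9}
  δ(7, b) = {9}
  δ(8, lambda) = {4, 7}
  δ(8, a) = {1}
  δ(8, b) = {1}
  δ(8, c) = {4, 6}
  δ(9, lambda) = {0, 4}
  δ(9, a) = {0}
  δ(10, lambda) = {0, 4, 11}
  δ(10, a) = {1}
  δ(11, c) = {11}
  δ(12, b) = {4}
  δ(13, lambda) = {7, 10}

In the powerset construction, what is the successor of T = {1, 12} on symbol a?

1 on a → {5}.
No a-transition from 12.
Union after reading a: {5}.
Now take the lambda-closure:
From 5 via lambda: add 4, 13.
From 4 via lambda: add 7.
From 13 via lambda: add 10.
From 7 via lambda: add 9.
From 10 via lambda: add 0, 11.
No new states can be added; the closed set is {0, 4, 5, 7, 9, 10, 11, 13}.

{0, 4, 5, 7, 9, 10, 11, 13}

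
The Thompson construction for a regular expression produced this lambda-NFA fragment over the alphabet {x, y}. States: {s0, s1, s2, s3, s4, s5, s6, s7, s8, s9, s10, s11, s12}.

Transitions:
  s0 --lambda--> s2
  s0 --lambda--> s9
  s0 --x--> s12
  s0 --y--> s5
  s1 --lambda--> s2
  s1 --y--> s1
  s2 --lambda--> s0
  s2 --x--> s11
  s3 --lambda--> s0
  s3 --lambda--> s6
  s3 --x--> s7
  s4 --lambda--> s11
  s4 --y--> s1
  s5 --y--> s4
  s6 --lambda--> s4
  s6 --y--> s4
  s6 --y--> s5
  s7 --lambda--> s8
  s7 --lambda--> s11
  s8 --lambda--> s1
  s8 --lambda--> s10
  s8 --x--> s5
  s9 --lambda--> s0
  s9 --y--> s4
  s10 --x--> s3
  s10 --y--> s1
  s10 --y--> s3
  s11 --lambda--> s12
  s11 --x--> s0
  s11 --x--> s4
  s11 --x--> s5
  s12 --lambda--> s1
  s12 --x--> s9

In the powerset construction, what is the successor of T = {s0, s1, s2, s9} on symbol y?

{s0, s1, s2, s4, s5, s9, s11, s12}

s0 on y → {s5}.
s1 on y → {s1}.
s9 on y → {s4}.
No y-transition from s2.
Union after reading y: {s1, s4, s5}.
Now take the lambda-closure:
From s1 via lambda: add s2.
From s4 via lambda: add s11.
From s2 via lambda: add s0.
From s11 via lambda: add s12.
From s0 via lambda: add s9.
No new states can be added; the closed set is {s0, s1, s2, s4, s5, s9, s11, s12}.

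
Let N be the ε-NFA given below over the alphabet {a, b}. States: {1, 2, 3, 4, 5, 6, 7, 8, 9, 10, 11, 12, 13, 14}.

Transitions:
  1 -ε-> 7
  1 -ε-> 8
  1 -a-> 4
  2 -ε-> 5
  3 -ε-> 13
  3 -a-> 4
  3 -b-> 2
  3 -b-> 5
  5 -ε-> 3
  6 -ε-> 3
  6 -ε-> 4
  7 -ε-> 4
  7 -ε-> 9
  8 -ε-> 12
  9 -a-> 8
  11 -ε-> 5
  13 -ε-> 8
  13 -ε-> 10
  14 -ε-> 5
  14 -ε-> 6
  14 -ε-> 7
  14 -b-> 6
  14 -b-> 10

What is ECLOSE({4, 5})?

{3, 4, 5, 8, 10, 12, 13}

Start with {4, 5}.
From 5 via ε: add 3.
From 3 via ε: add 13.
From 13 via ε: add 8, 10.
From 8 via ε: add 12.
No new states can be added; the closed set is {3, 4, 5, 8, 10, 12, 13}.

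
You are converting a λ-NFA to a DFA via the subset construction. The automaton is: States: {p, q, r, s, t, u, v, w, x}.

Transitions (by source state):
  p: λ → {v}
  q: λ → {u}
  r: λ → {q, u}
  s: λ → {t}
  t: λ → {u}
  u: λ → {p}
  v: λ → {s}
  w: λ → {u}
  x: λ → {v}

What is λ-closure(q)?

{p, q, s, t, u, v}

Start with {q}.
From q via λ: add u.
From u via λ: add p.
From p via λ: add v.
From v via λ: add s.
From s via λ: add t.
No new states can be added; the closed set is {p, q, s, t, u, v}.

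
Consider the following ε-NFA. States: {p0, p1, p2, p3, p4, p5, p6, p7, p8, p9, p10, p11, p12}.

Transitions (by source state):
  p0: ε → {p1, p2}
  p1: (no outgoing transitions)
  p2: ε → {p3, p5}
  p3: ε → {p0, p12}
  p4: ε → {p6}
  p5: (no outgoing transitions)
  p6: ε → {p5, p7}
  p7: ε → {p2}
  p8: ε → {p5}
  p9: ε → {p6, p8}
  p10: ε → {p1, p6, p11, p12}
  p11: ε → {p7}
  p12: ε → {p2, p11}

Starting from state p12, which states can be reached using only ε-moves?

{p0, p1, p2, p3, p5, p7, p11, p12}

Start with {p12}.
From p12 via ε: add p2, p11.
From p2 via ε: add p3, p5.
From p11 via ε: add p7.
From p3 via ε: add p0.
From p0 via ε: add p1.
No new states can be added; the closed set is {p0, p1, p2, p3, p5, p7, p11, p12}.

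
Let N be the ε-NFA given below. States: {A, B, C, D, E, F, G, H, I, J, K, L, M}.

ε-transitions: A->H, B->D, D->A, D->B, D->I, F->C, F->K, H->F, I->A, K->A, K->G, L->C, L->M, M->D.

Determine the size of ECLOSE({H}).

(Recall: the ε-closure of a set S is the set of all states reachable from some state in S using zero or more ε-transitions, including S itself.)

Start with {H}.
From H via ε: add F.
From F via ε: add C, K.
From K via ε: add A, G.
ε-closure = {A, C, F, G, H, K}, which has 6 states.

6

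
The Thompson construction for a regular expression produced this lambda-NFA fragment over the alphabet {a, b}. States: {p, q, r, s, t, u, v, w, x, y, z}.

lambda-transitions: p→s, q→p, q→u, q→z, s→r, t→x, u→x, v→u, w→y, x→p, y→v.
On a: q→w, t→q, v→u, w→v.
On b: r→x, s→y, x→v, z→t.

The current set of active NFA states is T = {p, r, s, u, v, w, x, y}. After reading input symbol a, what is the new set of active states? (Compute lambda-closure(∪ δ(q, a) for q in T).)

v on a → {u}.
w on a → {v}.
No a-transition from p, r, s, u, x, y.
Union after reading a: {u, v}.
Now take the lambda-closure:
From u via lambda: add x.
From x via lambda: add p.
From p via lambda: add s.
From s via lambda: add r.
No new states can be added; the closed set is {p, r, s, u, v, x}.

{p, r, s, u, v, x}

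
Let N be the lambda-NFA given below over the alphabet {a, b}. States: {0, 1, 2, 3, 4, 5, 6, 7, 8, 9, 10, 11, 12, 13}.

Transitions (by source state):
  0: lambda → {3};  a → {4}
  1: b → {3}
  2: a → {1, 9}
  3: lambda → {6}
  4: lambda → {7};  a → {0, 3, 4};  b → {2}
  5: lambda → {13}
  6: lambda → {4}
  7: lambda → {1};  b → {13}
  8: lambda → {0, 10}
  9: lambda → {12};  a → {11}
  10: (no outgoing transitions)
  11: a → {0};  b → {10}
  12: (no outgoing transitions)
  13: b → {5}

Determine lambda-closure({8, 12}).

Start with {8, 12}.
From 8 via lambda: add 0, 10.
From 0 via lambda: add 3.
From 3 via lambda: add 6.
From 6 via lambda: add 4.
From 4 via lambda: add 7.
From 7 via lambda: add 1.
No new states can be added; the closed set is {0, 1, 3, 4, 6, 7, 8, 10, 12}.

{0, 1, 3, 4, 6, 7, 8, 10, 12}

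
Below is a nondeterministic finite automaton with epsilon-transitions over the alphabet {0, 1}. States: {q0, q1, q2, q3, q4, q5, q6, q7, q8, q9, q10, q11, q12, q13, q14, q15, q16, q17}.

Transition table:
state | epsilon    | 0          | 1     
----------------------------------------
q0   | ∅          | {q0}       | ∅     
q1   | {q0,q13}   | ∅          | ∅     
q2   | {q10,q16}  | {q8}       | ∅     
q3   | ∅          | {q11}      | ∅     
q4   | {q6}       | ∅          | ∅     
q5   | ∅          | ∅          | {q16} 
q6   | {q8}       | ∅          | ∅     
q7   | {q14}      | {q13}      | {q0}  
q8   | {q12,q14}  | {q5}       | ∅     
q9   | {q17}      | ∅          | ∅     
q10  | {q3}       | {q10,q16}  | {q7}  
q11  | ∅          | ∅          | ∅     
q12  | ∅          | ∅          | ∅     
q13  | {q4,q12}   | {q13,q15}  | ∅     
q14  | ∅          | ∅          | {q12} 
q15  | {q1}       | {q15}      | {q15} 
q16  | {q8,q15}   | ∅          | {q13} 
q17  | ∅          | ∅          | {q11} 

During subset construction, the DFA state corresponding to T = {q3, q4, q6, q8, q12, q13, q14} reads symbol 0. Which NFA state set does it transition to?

{q0, q1, q4, q5, q6, q8, q11, q12, q13, q14, q15}

q3 on 0 → {q11}.
q8 on 0 → {q5}.
q13 on 0 → {q13, q15}.
No 0-transition from q4, q6, q12, q14.
Union after reading 0: {q5, q11, q13, q15}.
Now take the epsilon-closure:
From q13 via epsilon: add q4, q12.
From q15 via epsilon: add q1.
From q1 via epsilon: add q0.
From q4 via epsilon: add q6.
From q6 via epsilon: add q8.
From q8 via epsilon: add q14.
No new states can be added; the closed set is {q0, q1, q4, q5, q6, q8, q11, q12, q13, q14, q15}.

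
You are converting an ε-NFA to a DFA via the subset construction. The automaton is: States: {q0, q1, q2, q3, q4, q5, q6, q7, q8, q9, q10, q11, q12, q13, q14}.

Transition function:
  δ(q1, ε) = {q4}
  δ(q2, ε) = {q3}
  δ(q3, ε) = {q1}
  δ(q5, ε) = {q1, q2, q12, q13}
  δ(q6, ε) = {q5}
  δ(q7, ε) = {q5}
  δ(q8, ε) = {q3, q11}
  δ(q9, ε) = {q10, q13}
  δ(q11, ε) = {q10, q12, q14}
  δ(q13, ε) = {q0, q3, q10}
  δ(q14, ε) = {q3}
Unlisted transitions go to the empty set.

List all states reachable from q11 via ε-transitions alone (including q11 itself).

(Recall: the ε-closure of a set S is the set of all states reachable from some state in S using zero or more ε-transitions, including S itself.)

Start with {q11}.
From q11 via ε: add q10, q12, q14.
From q14 via ε: add q3.
From q3 via ε: add q1.
From q1 via ε: add q4.
No new states can be added; the closed set is {q1, q3, q4, q10, q11, q12, q14}.

{q1, q3, q4, q10, q11, q12, q14}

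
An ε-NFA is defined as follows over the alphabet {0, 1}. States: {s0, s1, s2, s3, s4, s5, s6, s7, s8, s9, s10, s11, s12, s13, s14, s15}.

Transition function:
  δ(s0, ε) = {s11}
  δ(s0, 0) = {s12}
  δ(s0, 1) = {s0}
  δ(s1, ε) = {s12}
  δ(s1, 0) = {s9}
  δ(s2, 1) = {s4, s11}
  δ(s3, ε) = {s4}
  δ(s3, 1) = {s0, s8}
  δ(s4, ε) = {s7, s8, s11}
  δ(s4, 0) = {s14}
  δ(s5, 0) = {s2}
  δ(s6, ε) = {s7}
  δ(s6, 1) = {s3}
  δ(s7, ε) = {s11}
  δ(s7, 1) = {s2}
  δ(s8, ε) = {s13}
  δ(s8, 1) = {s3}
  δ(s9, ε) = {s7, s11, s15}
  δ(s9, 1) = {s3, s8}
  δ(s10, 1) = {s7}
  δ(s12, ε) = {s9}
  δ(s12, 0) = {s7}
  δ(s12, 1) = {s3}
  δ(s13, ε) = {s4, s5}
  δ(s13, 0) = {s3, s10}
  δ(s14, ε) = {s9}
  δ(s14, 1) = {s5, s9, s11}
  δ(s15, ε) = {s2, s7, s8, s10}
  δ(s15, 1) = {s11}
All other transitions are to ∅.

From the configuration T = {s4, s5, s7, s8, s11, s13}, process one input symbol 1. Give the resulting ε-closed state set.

s7 on 1 → {s2}.
s8 on 1 → {s3}.
No 1-transition from s4, s5, s11, s13.
Union after reading 1: {s2, s3}.
Now take the ε-closure:
From s3 via ε: add s4.
From s4 via ε: add s7, s8, s11.
From s8 via ε: add s13.
From s13 via ε: add s5.
No new states can be added; the closed set is {s2, s3, s4, s5, s7, s8, s11, s13}.

{s2, s3, s4, s5, s7, s8, s11, s13}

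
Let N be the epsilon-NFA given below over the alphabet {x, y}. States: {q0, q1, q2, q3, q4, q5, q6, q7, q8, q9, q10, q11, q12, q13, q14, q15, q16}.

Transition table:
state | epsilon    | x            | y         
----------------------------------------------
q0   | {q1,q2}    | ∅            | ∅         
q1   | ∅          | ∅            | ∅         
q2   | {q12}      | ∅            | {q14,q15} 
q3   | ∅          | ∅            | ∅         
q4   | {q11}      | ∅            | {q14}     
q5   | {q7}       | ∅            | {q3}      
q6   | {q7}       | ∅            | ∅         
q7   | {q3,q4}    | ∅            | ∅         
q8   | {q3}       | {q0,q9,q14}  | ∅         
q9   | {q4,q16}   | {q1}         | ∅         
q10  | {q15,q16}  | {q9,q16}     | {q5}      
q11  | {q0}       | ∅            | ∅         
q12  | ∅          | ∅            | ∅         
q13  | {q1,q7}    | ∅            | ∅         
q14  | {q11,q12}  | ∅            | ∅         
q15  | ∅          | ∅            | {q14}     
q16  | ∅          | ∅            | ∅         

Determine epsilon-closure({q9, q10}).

{q0, q1, q2, q4, q9, q10, q11, q12, q15, q16}

Start with {q9, q10}.
From q9 via epsilon: add q4, q16.
From q10 via epsilon: add q15.
From q4 via epsilon: add q11.
From q11 via epsilon: add q0.
From q0 via epsilon: add q1, q2.
From q2 via epsilon: add q12.
No new states can be added; the closed set is {q0, q1, q2, q4, q9, q10, q11, q12, q15, q16}.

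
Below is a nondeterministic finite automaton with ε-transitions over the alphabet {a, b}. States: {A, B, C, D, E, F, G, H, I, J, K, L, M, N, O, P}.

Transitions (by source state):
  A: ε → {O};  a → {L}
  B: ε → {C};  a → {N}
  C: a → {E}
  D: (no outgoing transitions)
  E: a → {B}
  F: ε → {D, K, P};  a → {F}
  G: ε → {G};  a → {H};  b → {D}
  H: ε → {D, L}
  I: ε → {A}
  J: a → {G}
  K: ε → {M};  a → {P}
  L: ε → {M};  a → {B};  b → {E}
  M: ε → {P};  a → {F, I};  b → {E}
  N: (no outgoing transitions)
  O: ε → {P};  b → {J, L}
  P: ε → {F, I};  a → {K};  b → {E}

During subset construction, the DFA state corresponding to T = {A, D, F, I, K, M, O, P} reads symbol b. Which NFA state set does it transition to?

M on b → {E}.
O on b → {J, L}.
P on b → {E}.
No b-transition from A, D, F, I, K.
Union after reading b: {E, J, L}.
Now take the ε-closure:
From L via ε: add M.
From M via ε: add P.
From P via ε: add F, I.
From F via ε: add D, K.
From I via ε: add A.
From A via ε: add O.
No new states can be added; the closed set is {A, D, E, F, I, J, K, L, M, O, P}.

{A, D, E, F, I, J, K, L, M, O, P}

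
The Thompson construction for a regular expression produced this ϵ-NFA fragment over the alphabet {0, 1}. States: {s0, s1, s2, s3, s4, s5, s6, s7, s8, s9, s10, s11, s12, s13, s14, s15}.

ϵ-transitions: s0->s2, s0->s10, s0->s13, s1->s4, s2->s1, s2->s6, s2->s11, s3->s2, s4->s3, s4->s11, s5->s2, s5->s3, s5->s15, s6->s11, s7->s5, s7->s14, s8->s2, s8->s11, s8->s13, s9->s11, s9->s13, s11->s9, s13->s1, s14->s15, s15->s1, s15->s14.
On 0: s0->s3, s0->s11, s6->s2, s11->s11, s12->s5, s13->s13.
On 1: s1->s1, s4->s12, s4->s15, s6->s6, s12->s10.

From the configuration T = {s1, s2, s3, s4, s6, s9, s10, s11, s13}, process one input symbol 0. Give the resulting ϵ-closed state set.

s6 on 0 → {s2}.
s11 on 0 → {s11}.
s13 on 0 → {s13}.
No 0-transition from s1, s2, s3, s4, s9, s10.
Union after reading 0: {s2, s11, s13}.
Now take the ϵ-closure:
From s2 via ϵ: add s1, s6.
From s11 via ϵ: add s9.
From s1 via ϵ: add s4.
From s4 via ϵ: add s3.
No new states can be added; the closed set is {s1, s2, s3, s4, s6, s9, s11, s13}.

{s1, s2, s3, s4, s6, s9, s11, s13}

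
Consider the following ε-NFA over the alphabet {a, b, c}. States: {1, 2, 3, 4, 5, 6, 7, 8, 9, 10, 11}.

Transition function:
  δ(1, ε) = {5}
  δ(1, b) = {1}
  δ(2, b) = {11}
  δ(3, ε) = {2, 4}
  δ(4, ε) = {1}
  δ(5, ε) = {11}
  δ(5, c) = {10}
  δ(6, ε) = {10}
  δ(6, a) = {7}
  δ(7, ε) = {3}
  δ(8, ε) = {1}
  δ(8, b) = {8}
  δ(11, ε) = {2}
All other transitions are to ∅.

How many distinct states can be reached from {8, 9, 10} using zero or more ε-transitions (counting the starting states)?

7

Start with {8, 9, 10}.
From 8 via ε: add 1.
From 1 via ε: add 5.
From 5 via ε: add 11.
From 11 via ε: add 2.
ε-closure = {1, 2, 5, 8, 9, 10, 11}, which has 7 states.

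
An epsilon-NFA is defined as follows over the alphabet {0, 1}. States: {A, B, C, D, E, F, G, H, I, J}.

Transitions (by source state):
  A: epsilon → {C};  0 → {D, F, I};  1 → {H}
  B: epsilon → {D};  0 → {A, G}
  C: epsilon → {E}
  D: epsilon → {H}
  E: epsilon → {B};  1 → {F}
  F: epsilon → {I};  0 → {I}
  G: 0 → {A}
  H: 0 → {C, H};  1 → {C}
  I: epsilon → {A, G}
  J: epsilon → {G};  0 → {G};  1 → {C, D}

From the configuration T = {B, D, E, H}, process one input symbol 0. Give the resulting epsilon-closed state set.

B on 0 → {A, G}.
H on 0 → {C, H}.
No 0-transition from D, E.
Union after reading 0: {A, C, G, H}.
Now take the epsilon-closure:
From C via epsilon: add E.
From E via epsilon: add B.
From B via epsilon: add D.
No new states can be added; the closed set is {A, B, C, D, E, G, H}.

{A, B, C, D, E, G, H}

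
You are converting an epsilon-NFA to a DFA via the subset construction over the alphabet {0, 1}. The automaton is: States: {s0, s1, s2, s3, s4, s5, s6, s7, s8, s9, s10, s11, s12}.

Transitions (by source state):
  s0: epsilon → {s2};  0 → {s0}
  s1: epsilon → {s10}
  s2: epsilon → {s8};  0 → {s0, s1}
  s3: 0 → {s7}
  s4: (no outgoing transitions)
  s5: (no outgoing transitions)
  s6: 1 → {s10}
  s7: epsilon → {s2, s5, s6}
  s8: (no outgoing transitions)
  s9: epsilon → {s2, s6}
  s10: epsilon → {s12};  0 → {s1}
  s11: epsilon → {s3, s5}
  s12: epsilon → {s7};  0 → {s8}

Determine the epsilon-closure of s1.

Start with {s1}.
From s1 via epsilon: add s10.
From s10 via epsilon: add s12.
From s12 via epsilon: add s7.
From s7 via epsilon: add s2, s5, s6.
From s2 via epsilon: add s8.
No new states can be added; the closed set is {s1, s2, s5, s6, s7, s8, s10, s12}.

{s1, s2, s5, s6, s7, s8, s10, s12}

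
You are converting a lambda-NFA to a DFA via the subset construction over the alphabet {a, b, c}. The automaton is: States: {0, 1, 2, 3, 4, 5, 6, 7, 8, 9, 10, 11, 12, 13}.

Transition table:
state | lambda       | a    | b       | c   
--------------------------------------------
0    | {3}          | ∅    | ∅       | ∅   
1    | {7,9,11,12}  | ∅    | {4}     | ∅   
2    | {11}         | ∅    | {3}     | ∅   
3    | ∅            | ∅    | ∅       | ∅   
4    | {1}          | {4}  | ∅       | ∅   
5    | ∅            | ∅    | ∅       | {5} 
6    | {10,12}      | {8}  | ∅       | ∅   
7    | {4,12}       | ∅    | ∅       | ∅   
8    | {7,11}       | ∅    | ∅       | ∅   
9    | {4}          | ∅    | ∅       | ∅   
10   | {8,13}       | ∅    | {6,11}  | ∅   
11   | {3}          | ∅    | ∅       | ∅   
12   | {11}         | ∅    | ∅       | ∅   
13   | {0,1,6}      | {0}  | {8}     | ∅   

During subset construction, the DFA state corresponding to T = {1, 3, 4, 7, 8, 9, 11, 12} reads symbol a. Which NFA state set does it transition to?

{1, 3, 4, 7, 9, 11, 12}

4 on a → {4}.
No a-transition from 1, 3, 7, 8, 9, 11, 12.
Union after reading a: {4}.
Now take the lambda-closure:
From 4 via lambda: add 1.
From 1 via lambda: add 7, 9, 11, 12.
From 11 via lambda: add 3.
No new states can be added; the closed set is {1, 3, 4, 7, 9, 11, 12}.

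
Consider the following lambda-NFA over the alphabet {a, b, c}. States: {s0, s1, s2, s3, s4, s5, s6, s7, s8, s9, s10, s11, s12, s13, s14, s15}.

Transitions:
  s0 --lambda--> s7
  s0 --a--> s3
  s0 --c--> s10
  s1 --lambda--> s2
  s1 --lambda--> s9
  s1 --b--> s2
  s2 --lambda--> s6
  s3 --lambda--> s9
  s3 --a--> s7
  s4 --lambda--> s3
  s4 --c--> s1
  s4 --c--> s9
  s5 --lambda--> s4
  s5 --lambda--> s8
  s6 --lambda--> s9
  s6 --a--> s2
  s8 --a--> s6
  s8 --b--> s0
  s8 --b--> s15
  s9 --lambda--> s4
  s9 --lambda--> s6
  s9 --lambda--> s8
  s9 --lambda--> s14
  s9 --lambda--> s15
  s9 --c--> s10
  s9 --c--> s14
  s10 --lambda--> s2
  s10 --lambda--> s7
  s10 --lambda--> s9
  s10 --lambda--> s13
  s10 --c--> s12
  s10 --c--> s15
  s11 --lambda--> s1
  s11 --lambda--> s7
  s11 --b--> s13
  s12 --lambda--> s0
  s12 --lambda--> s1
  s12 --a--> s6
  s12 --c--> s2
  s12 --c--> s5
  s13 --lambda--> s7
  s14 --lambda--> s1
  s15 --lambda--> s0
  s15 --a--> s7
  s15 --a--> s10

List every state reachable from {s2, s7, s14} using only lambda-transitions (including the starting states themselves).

{s0, s1, s2, s3, s4, s6, s7, s8, s9, s14, s15}

Start with {s2, s7, s14}.
From s2 via lambda: add s6.
From s14 via lambda: add s1.
From s1 via lambda: add s9.
From s9 via lambda: add s4, s8, s15.
From s4 via lambda: add s3.
From s15 via lambda: add s0.
No new states can be added; the closed set is {s0, s1, s2, s3, s4, s6, s7, s8, s9, s14, s15}.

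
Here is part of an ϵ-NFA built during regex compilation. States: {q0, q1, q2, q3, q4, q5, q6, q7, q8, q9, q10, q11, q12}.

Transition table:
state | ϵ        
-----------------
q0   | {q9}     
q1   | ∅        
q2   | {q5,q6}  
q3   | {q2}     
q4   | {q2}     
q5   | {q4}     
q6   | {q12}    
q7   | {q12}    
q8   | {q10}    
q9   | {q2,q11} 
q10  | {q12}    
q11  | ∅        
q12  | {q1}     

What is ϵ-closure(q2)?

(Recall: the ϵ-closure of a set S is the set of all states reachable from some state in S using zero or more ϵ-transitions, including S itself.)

{q1, q2, q4, q5, q6, q12}

Start with {q2}.
From q2 via ϵ: add q5, q6.
From q5 via ϵ: add q4.
From q6 via ϵ: add q12.
From q12 via ϵ: add q1.
No new states can be added; the closed set is {q1, q2, q4, q5, q6, q12}.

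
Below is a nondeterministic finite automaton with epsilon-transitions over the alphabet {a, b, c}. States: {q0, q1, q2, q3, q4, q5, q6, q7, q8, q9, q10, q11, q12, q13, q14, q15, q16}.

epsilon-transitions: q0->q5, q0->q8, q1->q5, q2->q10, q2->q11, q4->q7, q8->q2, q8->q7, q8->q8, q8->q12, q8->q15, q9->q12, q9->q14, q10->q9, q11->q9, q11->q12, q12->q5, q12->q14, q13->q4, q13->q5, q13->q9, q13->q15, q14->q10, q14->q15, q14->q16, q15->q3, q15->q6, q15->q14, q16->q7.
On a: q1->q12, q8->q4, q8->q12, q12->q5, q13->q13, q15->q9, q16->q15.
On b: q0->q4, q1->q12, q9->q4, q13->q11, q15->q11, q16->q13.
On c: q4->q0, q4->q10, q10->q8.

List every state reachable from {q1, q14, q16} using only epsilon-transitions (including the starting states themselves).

Start with {q1, q14, q16}.
From q1 via epsilon: add q5.
From q14 via epsilon: add q10, q15.
From q16 via epsilon: add q7.
From q10 via epsilon: add q9.
From q15 via epsilon: add q3, q6.
From q9 via epsilon: add q12.
No new states can be added; the closed set is {q1, q3, q5, q6, q7, q9, q10, q12, q14, q15, q16}.

{q1, q3, q5, q6, q7, q9, q10, q12, q14, q15, q16}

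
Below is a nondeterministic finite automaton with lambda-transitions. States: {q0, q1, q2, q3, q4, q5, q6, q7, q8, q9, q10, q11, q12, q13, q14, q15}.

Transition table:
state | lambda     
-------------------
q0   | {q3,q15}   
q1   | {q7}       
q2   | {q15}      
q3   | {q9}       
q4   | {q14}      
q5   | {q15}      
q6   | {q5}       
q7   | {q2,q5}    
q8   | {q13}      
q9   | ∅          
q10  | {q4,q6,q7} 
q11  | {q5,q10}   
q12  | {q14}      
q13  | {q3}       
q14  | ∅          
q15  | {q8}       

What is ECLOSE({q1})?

Start with {q1}.
From q1 via lambda: add q7.
From q7 via lambda: add q2, q5.
From q2 via lambda: add q15.
From q15 via lambda: add q8.
From q8 via lambda: add q13.
From q13 via lambda: add q3.
From q3 via lambda: add q9.
No new states can be added; the closed set is {q1, q2, q3, q5, q7, q8, q9, q13, q15}.

{q1, q2, q3, q5, q7, q8, q9, q13, q15}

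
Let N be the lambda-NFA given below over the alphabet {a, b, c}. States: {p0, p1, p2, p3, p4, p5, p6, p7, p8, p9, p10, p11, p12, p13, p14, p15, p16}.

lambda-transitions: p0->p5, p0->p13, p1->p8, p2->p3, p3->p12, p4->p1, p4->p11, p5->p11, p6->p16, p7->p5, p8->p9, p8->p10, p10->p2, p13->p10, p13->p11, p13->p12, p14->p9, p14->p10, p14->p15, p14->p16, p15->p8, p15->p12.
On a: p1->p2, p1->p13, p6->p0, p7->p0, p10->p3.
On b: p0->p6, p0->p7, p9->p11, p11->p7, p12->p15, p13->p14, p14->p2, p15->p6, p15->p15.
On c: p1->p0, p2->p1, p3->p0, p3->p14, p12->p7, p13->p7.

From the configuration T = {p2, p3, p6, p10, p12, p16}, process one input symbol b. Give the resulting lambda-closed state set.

p12 on b → {p15}.
No b-transition from p2, p3, p6, p10, p16.
Union after reading b: {p15}.
Now take the lambda-closure:
From p15 via lambda: add p8, p12.
From p8 via lambda: add p9, p10.
From p10 via lambda: add p2.
From p2 via lambda: add p3.
No new states can be added; the closed set is {p2, p3, p8, p9, p10, p12, p15}.

{p2, p3, p8, p9, p10, p12, p15}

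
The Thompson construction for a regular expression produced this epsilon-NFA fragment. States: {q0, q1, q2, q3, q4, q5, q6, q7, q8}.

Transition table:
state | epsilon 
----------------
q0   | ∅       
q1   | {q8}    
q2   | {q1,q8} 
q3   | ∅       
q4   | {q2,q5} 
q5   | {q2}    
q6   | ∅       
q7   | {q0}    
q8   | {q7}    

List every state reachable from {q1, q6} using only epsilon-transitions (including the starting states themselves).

{q0, q1, q6, q7, q8}

Start with {q1, q6}.
From q1 via epsilon: add q8.
From q8 via epsilon: add q7.
From q7 via epsilon: add q0.
No new states can be added; the closed set is {q0, q1, q6, q7, q8}.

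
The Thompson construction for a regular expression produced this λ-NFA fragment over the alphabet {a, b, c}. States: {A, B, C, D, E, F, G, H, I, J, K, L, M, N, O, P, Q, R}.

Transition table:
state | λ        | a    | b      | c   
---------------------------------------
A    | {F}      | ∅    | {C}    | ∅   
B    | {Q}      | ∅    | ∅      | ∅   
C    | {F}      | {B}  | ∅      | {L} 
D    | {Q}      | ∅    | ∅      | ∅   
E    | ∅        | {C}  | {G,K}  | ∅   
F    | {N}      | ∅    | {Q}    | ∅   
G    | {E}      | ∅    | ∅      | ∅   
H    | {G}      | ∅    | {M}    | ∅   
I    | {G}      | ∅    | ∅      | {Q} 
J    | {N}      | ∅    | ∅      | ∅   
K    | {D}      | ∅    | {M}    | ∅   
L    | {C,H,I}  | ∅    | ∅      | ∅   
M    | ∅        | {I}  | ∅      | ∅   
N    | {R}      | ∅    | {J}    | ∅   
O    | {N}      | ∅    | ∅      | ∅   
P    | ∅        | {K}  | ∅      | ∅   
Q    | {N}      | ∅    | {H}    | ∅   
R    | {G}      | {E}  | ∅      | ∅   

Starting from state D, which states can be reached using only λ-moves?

{D, E, G, N, Q, R}

Start with {D}.
From D via λ: add Q.
From Q via λ: add N.
From N via λ: add R.
From R via λ: add G.
From G via λ: add E.
No new states can be added; the closed set is {D, E, G, N, Q, R}.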